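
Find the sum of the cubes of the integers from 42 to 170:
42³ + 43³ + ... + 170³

Use ∑_{k=1}^{n} k³ = [n(n+1)/2]², then subtract the first 41 terms.
∑_{k=1}^{170} k³ = [170×171/2]² = 14535² = 211266225
∑_{k=1}^{41} k³ = [41×42/2]² = 861² = 741321
∑_{k=42}^{170} k³ = 211266225 - 741321 = 210524904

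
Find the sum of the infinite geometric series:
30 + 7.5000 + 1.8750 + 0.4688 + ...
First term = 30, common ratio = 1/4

For |r| < 1, S = a / (1 - r)
S = 30 / (1 - (1/4))
S = 30 / (3/4)
S = 40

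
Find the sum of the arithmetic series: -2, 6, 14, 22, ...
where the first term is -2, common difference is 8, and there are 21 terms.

Sₙ = n/2 × (first + last)
Last term = a + (n-1)d = -2 + (21-1)×8 = 158
S_21 = 21/2 × (-2 + 158)
S_21 = 21/2 × 156 = 1638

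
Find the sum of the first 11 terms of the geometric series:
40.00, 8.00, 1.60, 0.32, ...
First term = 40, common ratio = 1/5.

Sₙ = a(1 - rⁿ) / (1 - r)
S_11 = 40(1 - (1/5)^11) / (1 - (1/5))
S_11 = 40(1 - (1/48828125)) / (4/5)
S_11 = 97656248/1953125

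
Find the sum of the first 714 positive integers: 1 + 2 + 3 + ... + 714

Formula: ∑k = n(n+1)/2
= 714×715/2
= 510510/2
= 255255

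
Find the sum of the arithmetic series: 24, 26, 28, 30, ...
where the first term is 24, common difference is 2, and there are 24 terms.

Sₙ = n/2 × (first + last)
Last term = a + (n-1)d = 24 + (24-1)×2 = 70
S_24 = 24/2 × (24 + 70)
S_24 = 24/2 × 94 = 1128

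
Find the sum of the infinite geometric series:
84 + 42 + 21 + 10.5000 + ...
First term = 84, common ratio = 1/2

For |r| < 1, S = a / (1 - r)
S = 84 / (1 - (1/2))
S = 84 / (1/2)
S = 168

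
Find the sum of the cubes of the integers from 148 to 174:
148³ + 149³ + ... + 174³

Use ∑_{k=1}^{n} k³ = [n(n+1)/2]², then subtract the first 147 terms.
∑_{k=1}^{174} k³ = [174×175/2]² = 15225² = 231800625
∑_{k=1}^{147} k³ = [147×148/2]² = 10878² = 118330884
∑_{k=148}^{174} k³ = 231800625 - 118330884 = 113469741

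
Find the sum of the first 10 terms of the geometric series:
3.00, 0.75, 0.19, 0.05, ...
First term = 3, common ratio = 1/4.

Sₙ = a(1 - rⁿ) / (1 - r)
S_10 = 3(1 - (1/4)^10) / (1 - (1/4))
S_10 = 3(1 - (1/1048576)) / (3/4)
S_10 = 1048575/262144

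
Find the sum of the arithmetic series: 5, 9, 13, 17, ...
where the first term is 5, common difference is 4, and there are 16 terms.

Sₙ = n/2 × (first + last)
Last term = a + (n-1)d = 5 + (16-1)×4 = 65
S_16 = 16/2 × (5 + 65)
S_16 = 16/2 × 70 = 560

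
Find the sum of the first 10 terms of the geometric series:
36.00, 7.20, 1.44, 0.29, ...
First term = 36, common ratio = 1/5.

Sₙ = a(1 - rⁿ) / (1 - r)
S_10 = 36(1 - (1/5)^10) / (1 - (1/5))
S_10 = 36(1 - (1/9765625)) / (4/5)
S_10 = 87890616/1953125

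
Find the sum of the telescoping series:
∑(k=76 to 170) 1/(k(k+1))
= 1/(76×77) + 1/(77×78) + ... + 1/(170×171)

Partial fractions: 1/(k(k+1)) = 1/k - 1/(k+1)
The series telescopes:
= (1/76 - 1/77) + (1/77 - 1/78) + ... + (1/170 - 1/171)
= 1/76 - 1/171
= 5/684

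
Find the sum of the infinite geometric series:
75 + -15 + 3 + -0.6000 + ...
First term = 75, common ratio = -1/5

For |r| < 1, S = a / (1 - r)
S = 75 / (1 - (-1/5))
S = 75 / (6/5)
S = 125/2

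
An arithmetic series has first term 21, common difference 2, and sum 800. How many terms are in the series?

Using S = n/2 × [2a + (n-1)d]
800 = n/2 × [2(21) + (n-1)(2)]
800 = n/2 × [42 + 2n - 2]
1600 = n × [40 + 2n]
2n² + (40)n - 1600 = 0
Discriminant: Δ = (40)² - 4(2)(-1600) = 1600 + 12800 = 14400
√Δ = 120
n = [-(40) + √Δ] / (2·2) = (-40 + 120) / 4 = 80 / 4 = 20
(The negative root is discarded since n must be a positive integer.)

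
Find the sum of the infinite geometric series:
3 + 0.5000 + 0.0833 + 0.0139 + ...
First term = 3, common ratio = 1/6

For |r| < 1, S = a / (1 - r)
S = 3 / (1 - (1/6))
S = 3 / (5/6)
S = 18/5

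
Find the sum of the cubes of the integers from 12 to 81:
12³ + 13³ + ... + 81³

Use ∑_{k=1}^{n} k³ = [n(n+1)/2]², then subtract the first 11 terms.
∑_{k=1}^{81} k³ = [81×82/2]² = 3321² = 11029041
∑_{k=1}^{11} k³ = [11×12/2]² = 66² = 4356
∑_{k=12}^{81} k³ = 11029041 - 4356 = 11024685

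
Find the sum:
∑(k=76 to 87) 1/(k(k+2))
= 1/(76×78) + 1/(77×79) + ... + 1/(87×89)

Partial fractions: 1/(k(k+2)) = (1/2)[1/k - 1/(k+2)]
Telescoping leaves the first two and last two terms:
= (1/2)[1/76 + 1/77 - 1/88 - 1/89]
= 3693/2083312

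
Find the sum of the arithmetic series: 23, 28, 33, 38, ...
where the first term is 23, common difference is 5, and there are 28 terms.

Sₙ = n/2 × (first + last)
Last term = a + (n-1)d = 23 + (28-1)×5 = 158
S_28 = 28/2 × (23 + 158)
S_28 = 28/2 × 181 = 2534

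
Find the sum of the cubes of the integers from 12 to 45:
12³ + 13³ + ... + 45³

Use ∑_{k=1}^{n} k³ = [n(n+1)/2]², then subtract the first 11 terms.
∑_{k=1}^{45} k³ = [45×46/2]² = 1035² = 1071225
∑_{k=1}^{11} k³ = [11×12/2]² = 66² = 4356
∑_{k=12}^{45} k³ = 1071225 - 4356 = 1066869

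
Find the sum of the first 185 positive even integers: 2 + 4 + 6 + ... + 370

Sum of first n even numbers = n(n+1)
= 185×186
= 34410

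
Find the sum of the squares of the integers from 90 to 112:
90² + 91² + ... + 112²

Use ∑_{k=1}^{n} k² = n(n+1)(2n+1)/6, then subtract the first 89 terms.
∑_{k=1}^{112} k² = 112×113×225/6 = 474600
∑_{k=1}^{89} k² = 89×90×179/6 = 238965
∑_{k=90}^{112} k² = 474600 - 238965 = 235635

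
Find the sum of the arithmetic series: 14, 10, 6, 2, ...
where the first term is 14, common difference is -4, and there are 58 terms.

Sₙ = n/2 × (first + last)
Last term = a + (n-1)d = 14 + (58-1)×(-4) = -214
S_58 = 58/2 × (14 + (-214))
S_58 = 58/2 × (-200) = -5800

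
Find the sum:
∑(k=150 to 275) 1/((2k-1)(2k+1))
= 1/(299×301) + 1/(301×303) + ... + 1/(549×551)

Partial fractions: 1/((2k-1)(2k+1)) = (1/2)[1/(2k-1) - 1/(2k+1)]
The series telescopes:
= (1/2)[1/299 - 1/551]
= 126/164749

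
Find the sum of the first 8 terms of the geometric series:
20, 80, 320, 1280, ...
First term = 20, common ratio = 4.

Sₙ = a(1 - rⁿ) / (1 - r)
S_8 = 20(1 - 4^8) / (1 - 4)
S_8 = 20(1 - 65536) / (-3)
S_8 = 436900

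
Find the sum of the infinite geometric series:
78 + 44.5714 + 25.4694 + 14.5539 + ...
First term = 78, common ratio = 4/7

For |r| < 1, S = a / (1 - r)
S = 78 / (1 - (4/7))
S = 78 / (3/7)
S = 182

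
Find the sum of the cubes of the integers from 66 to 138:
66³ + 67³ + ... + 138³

Use ∑_{k=1}^{n} k³ = [n(n+1)/2]², then subtract the first 65 terms.
∑_{k=1}^{138} k³ = [138×139/2]² = 9591² = 91987281
∑_{k=1}^{65} k³ = [65×66/2]² = 2145² = 4601025
∑_{k=66}^{138} k³ = 91987281 - 4601025 = 87386256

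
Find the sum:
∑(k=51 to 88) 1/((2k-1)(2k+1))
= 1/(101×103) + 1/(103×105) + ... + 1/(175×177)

Partial fractions: 1/((2k-1)(2k+1)) = (1/2)[1/(2k-1) - 1/(2k+1)]
The series telescopes:
= (1/2)[1/101 - 1/177]
= 38/17877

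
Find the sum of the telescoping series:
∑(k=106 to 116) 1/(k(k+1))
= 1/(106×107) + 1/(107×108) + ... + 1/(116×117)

Partial fractions: 1/(k(k+1)) = 1/k - 1/(k+1)
The series telescopes:
= (1/106 - 1/107) + (1/107 - 1/108) + ... + (1/116 - 1/117)
= 1/106 - 1/117
= 11/12402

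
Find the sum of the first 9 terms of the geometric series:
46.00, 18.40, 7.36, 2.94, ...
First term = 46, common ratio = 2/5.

Sₙ = a(1 - rⁿ) / (1 - r)
S_9 = 46(1 - (2/5)^9) / (1 - (2/5))
S_9 = 46(1 - (512/1953125)) / (3/5)
S_9 = 29940066/390625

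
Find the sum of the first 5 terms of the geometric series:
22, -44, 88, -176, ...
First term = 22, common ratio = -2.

Sₙ = a(1 - rⁿ) / (1 - r)
S_5 = 22(1 - (-2)^5) / (1 - (-2))
S_5 = 22(1 - (-32)) / (3)
S_5 = 242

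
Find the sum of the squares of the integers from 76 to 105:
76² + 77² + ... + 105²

Use ∑_{k=1}^{n} k² = n(n+1)(2n+1)/6, then subtract the first 75 terms.
∑_{k=1}^{105} k² = 105×106×211/6 = 391405
∑_{k=1}^{75} k² = 75×76×151/6 = 143450
∑_{k=76}^{105} k² = 391405 - 143450 = 247955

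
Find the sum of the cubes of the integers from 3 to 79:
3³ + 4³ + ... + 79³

Use ∑_{k=1}^{n} k³ = [n(n+1)/2]², then subtract the first 2 terms.
∑_{k=1}^{79} k³ = [79×80/2]² = 3160² = 9985600
∑_{k=1}^{2} k³ = [2×3/2]² = 3² = 9
∑_{k=3}^{79} k³ = 9985600 - 9 = 9985591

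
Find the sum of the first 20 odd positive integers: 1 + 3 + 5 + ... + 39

Sum of first n odd numbers = n²
= 20²
= 400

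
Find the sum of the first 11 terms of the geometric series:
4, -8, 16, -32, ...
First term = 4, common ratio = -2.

Sₙ = a(1 - rⁿ) / (1 - r)
S_11 = 4(1 - (-2)^11) / (1 - (-2))
S_11 = 4(1 - (-2048)) / (3)
S_11 = 2732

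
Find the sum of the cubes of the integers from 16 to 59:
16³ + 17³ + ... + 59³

Use ∑_{k=1}^{n} k³ = [n(n+1)/2]², then subtract the first 15 terms.
∑_{k=1}^{59} k³ = [59×60/2]² = 1770² = 3132900
∑_{k=1}^{15} k³ = [15×16/2]² = 120² = 14400
∑_{k=16}^{59} k³ = 3132900 - 14400 = 3118500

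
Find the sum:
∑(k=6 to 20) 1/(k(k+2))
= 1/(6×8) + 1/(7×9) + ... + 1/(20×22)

Partial fractions: 1/(k(k+2)) = (1/2)[1/k - 1/(k+2)]
Telescoping leaves the first two and last two terms:
= (1/2)[1/6 + 1/7 - 1/21 - 1/22]
= 25/231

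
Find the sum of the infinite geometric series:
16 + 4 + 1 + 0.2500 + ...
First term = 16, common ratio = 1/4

For |r| < 1, S = a / (1 - r)
S = 16 / (1 - (1/4))
S = 16 / (3/4)
S = 64/3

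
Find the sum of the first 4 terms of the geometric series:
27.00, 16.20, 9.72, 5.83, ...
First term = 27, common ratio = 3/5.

Sₙ = a(1 - rⁿ) / (1 - r)
S_4 = 27(1 - (3/5)^4) / (1 - (3/5))
S_4 = 27(1 - (81/625)) / (2/5)
S_4 = 7344/125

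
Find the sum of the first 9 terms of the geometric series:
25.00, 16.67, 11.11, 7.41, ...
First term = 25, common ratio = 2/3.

Sₙ = a(1 - rⁿ) / (1 - r)
S_9 = 25(1 - (2/3)^9) / (1 - (2/3))
S_9 = 25(1 - (512/19683)) / (1/3)
S_9 = 479275/6561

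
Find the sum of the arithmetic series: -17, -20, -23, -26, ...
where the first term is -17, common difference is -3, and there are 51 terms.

Sₙ = n/2 × (first + last)
Last term = a + (n-1)d = -17 + (51-1)×(-3) = -167
S_51 = 51/2 × (-17 + (-167))
S_51 = 51/2 × (-184) = -4692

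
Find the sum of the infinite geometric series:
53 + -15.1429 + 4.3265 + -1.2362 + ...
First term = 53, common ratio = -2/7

For |r| < 1, S = a / (1 - r)
S = 53 / (1 - (-2/7))
S = 53 / (9/7)
S = 371/9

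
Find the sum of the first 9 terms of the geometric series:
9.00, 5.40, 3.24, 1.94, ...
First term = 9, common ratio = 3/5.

Sₙ = a(1 - rⁿ) / (1 - r)
S_9 = 9(1 - (3/5)^9) / (1 - (3/5))
S_9 = 9(1 - (19683/1953125)) / (2/5)
S_9 = 8700489/390625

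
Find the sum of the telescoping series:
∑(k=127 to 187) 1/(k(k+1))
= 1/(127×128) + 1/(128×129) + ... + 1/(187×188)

Partial fractions: 1/(k(k+1)) = 1/k - 1/(k+1)
The series telescopes:
= (1/127 - 1/128) + (1/128 - 1/129) + ... + (1/187 - 1/188)
= 1/127 - 1/188
= 61/23876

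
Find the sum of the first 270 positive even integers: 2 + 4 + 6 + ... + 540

Sum of first n even numbers = n(n+1)
= 270×271
= 73170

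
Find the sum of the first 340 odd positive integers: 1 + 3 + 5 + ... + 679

Sum of first n odd numbers = n²
= 340²
= 115600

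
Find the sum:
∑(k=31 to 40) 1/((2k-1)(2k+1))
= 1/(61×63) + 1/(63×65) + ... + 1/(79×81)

Partial fractions: 1/((2k-1)(2k+1)) = (1/2)[1/(2k-1) - 1/(2k+1)]
The series telescopes:
= (1/2)[1/61 - 1/81]
= 10/4941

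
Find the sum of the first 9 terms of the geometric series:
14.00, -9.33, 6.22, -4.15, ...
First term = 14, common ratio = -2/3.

Sₙ = a(1 - rⁿ) / (1 - r)
S_9 = 14(1 - (-2/3)^9) / (1 - (-2/3))
S_9 = 14(1 - (-512/19683)) / (5/3)
S_9 = 56546/6561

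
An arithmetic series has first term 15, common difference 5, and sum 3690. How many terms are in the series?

Using S = n/2 × [2a + (n-1)d]
3690 = n/2 × [2(15) + (n-1)(5)]
3690 = n/2 × [30 + 5n - 5]
7380 = n × [25 + 5n]
5n² + (25)n - 7380 = 0
Discriminant: Δ = (25)² - 4(5)(-7380) = 625 + 147600 = 148225
√Δ = 385
n = [-(25) + √Δ] / (2·5) = (-25 + 385) / 10 = 360 / 10 = 36
(The negative root is discarded since n must be a positive integer.)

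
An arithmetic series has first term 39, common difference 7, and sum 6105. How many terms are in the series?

Using S = n/2 × [2a + (n-1)d]
6105 = n/2 × [2(39) + (n-1)(7)]
6105 = n/2 × [78 + 7n - 7]
12210 = n × [71 + 7n]
7n² + (71)n - 12210 = 0
Discriminant: Δ = (71)² - 4(7)(-12210) = 5041 + 341880 = 346921
√Δ = 589
n = [-(71) + √Δ] / (2·7) = (-71 + 589) / 14 = 518 / 14 = 37
(The negative root is discarded since n must be a positive integer.)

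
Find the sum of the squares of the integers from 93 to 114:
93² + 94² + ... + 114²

Use ∑_{k=1}^{n} k² = n(n+1)(2n+1)/6, then subtract the first 92 terms.
∑_{k=1}^{114} k² = 114×115×229/6 = 500365
∑_{k=1}^{92} k² = 92×93×185/6 = 263810
∑_{k=93}^{114} k² = 500365 - 263810 = 236555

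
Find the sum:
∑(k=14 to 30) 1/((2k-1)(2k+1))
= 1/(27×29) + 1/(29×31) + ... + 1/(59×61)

Partial fractions: 1/((2k-1)(2k+1)) = (1/2)[1/(2k-1) - 1/(2k+1)]
The series telescopes:
= (1/2)[1/27 - 1/61]
= 17/1647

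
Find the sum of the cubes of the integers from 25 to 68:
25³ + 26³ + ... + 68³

Use ∑_{k=1}^{n} k³ = [n(n+1)/2]², then subtract the first 24 terms.
∑_{k=1}^{68} k³ = [68×69/2]² = 2346² = 5503716
∑_{k=1}^{24} k³ = [24×25/2]² = 300² = 90000
∑_{k=25}^{68} k³ = 5503716 - 90000 = 5413716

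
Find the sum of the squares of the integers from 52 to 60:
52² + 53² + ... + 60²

Use ∑_{k=1}^{n} k² = n(n+1)(2n+1)/6, then subtract the first 51 terms.
∑_{k=1}^{60} k² = 60×61×121/6 = 73810
∑_{k=1}^{51} k² = 51×52×103/6 = 45526
∑_{k=52}^{60} k² = 73810 - 45526 = 28284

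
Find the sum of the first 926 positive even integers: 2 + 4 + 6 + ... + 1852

Sum of first n even numbers = n(n+1)
= 926×927
= 858402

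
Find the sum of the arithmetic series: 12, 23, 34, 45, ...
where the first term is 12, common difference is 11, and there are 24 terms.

Sₙ = n/2 × (first + last)
Last term = a + (n-1)d = 12 + (24-1)×11 = 265
S_24 = 24/2 × (12 + 265)
S_24 = 24/2 × 277 = 3324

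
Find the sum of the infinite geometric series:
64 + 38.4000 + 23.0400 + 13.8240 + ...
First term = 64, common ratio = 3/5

For |r| < 1, S = a / (1 - r)
S = 64 / (1 - (3/5))
S = 64 / (2/5)
S = 160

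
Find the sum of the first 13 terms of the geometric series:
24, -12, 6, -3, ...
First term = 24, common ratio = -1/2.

Sₙ = a(1 - rⁿ) / (1 - r)
S_13 = 24(1 - (-1/2)^13) / (1 - (-1/2))
S_13 = 24(1 - (-1/8192)) / (3/2)
S_13 = 8193/512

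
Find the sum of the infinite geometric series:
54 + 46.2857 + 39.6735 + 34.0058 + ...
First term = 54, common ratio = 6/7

For |r| < 1, S = a / (1 - r)
S = 54 / (1 - (6/7))
S = 54 / (1/7)
S = 378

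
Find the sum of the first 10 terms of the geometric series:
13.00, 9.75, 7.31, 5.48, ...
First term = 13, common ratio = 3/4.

Sₙ = a(1 - rⁿ) / (1 - r)
S_10 = 13(1 - (3/4)^10) / (1 - (3/4))
S_10 = 13(1 - (59049/1048576)) / (1/4)
S_10 = 12863851/262144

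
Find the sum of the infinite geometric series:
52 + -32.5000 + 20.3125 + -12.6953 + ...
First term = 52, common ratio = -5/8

For |r| < 1, S = a / (1 - r)
S = 52 / (1 - (-5/8))
S = 52 / (13/8)
S = 32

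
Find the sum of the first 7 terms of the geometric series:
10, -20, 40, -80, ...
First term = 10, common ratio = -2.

Sₙ = a(1 - rⁿ) / (1 - r)
S_7 = 10(1 - (-2)^7) / (1 - (-2))
S_7 = 10(1 - (-128)) / (3)
S_7 = 430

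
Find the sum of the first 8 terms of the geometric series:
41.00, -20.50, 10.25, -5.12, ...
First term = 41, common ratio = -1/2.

Sₙ = a(1 - rⁿ) / (1 - r)
S_8 = 41(1 - (-1/2)^8) / (1 - (-1/2))
S_8 = 41(1 - (1/256)) / (3/2)
S_8 = 3485/128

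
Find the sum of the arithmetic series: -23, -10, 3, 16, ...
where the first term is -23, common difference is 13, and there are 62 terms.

Sₙ = n/2 × (first + last)
Last term = a + (n-1)d = -23 + (62-1)×13 = 770
S_62 = 62/2 × (-23 + 770)
S_62 = 62/2 × 747 = 23157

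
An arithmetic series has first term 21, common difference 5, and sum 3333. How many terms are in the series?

Using S = n/2 × [2a + (n-1)d]
3333 = n/2 × [2(21) + (n-1)(5)]
3333 = n/2 × [42 + 5n - 5]
6666 = n × [37 + 5n]
5n² + (37)n - 6666 = 0
Discriminant: Δ = (37)² - 4(5)(-6666) = 1369 + 133320 = 134689
√Δ = 367
n = [-(37) + √Δ] / (2·5) = (-37 + 367) / 10 = 330 / 10 = 33
(The negative root is discarded since n must be a positive integer.)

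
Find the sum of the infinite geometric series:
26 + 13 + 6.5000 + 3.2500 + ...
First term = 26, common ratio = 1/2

For |r| < 1, S = a / (1 - r)
S = 26 / (1 - (1/2))
S = 26 / (1/2)
S = 52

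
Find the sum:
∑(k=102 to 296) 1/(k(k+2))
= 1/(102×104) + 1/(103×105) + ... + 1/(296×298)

Partial fractions: 1/(k(k+2)) = (1/2)[1/k - 1/(k+2)]
Telescoping leaves the first two and last two terms:
= (1/2)[1/102 + 1/103 - 1/297 - 1/298]
= 991055/154974006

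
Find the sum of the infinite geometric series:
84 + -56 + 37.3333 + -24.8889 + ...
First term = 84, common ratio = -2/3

For |r| < 1, S = a / (1 - r)
S = 84 / (1 - (-2/3))
S = 84 / (5/3)
S = 252/5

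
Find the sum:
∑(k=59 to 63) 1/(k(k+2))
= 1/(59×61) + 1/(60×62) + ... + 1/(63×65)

Partial fractions: 1/(k(k+2)) = (1/2)[1/k - 1/(k+2)]
Telescoping leaves the first two and last two terms:
= (1/2)[1/59 + 1/60 - 1/64 - 1/65]
= 1919/1472640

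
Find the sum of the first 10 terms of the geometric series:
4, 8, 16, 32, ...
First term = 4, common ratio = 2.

Sₙ = a(1 - rⁿ) / (1 - r)
S_10 = 4(1 - 2^10) / (1 - 2)
S_10 = 4(1 - 1024) / (-1)
S_10 = 4092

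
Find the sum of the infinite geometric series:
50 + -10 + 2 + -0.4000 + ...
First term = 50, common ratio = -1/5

For |r| < 1, S = a / (1 - r)
S = 50 / (1 - (-1/5))
S = 50 / (6/5)
S = 125/3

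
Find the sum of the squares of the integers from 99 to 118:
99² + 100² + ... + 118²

Use ∑_{k=1}^{n} k² = n(n+1)(2n+1)/6, then subtract the first 98 terms.
∑_{k=1}^{118} k² = 118×119×237/6 = 554659
∑_{k=1}^{98} k² = 98×99×197/6 = 318549
∑_{k=99}^{118} k² = 554659 - 318549 = 236110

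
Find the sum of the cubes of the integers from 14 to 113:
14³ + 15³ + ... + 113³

Use ∑_{k=1}^{n} k³ = [n(n+1)/2]², then subtract the first 13 terms.
∑_{k=1}^{113} k³ = [113×114/2]² = 6441² = 41486481
∑_{k=1}^{13} k³ = [13×14/2]² = 91² = 8281
∑_{k=14}^{113} k³ = 41486481 - 8281 = 41478200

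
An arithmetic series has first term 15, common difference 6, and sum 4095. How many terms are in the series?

Using S = n/2 × [2a + (n-1)d]
4095 = n/2 × [2(15) + (n-1)(6)]
4095 = n/2 × [30 + 6n - 6]
8190 = n × [24 + 6n]
6n² + (24)n - 8190 = 0
Discriminant: Δ = (24)² - 4(6)(-8190) = 576 + 196560 = 197136
√Δ = 444
n = [-(24) + √Δ] / (2·6) = (-24 + 444) / 12 = 420 / 12 = 35
(The negative root is discarded since n must be a positive integer.)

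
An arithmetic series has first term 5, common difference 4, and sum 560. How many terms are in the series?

Using S = n/2 × [2a + (n-1)d]
560 = n/2 × [2(5) + (n-1)(4)]
560 = n/2 × [10 + 4n - 4]
1120 = n × [6 + 4n]
4n² + (6)n - 1120 = 0
Discriminant: Δ = (6)² - 4(4)(-1120) = 36 + 17920 = 17956
√Δ = 134
n = [-(6) + √Δ] / (2·4) = (-6 + 134) / 8 = 128 / 8 = 16
(The negative root is discarded since n must be a positive integer.)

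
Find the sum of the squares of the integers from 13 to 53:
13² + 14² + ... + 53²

Use ∑_{k=1}^{n} k² = n(n+1)(2n+1)/6, then subtract the first 12 terms.
∑_{k=1}^{53} k² = 53×54×107/6 = 51039
∑_{k=1}^{12} k² = 12×13×25/6 = 650
∑_{k=13}^{53} k² = 51039 - 650 = 50389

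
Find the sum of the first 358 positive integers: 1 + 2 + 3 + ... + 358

Formula: ∑k = n(n+1)/2
= 358×359/2
= 128522/2
= 64261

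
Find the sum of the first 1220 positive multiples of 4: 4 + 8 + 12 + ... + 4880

Factor out 4: = 4(1 + 2 + ... + 1220) = 4 × n(n+1)/2
= 4 × 1220×1221/2
= 4 × 744810
= 2979240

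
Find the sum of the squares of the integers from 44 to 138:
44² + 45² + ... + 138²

Use ∑_{k=1}^{n} k² = n(n+1)(2n+1)/6, then subtract the first 43 terms.
∑_{k=1}^{138} k² = 138×139×277/6 = 885569
∑_{k=1}^{43} k² = 43×44×87/6 = 27434
∑_{k=44}^{138} k² = 885569 - 27434 = 858135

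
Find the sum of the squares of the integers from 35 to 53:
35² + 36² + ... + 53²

Use ∑_{k=1}^{n} k² = n(n+1)(2n+1)/6, then subtract the first 34 terms.
∑_{k=1}^{53} k² = 53×54×107/6 = 51039
∑_{k=1}^{34} k² = 34×35×69/6 = 13685
∑_{k=35}^{53} k² = 51039 - 13685 = 37354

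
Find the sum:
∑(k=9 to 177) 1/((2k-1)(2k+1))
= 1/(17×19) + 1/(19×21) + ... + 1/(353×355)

Partial fractions: 1/((2k-1)(2k+1)) = (1/2)[1/(2k-1) - 1/(2k+1)]
The series telescopes:
= (1/2)[1/17 - 1/355]
= 169/6035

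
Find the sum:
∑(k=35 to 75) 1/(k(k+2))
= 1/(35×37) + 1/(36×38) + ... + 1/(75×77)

Partial fractions: 1/(k(k+2)) = (1/2)[1/k - 1/(k+2)]
Telescoping leaves the first two and last two terms:
= (1/2)[1/35 + 1/36 - 1/76 - 1/77]
= 3977/263340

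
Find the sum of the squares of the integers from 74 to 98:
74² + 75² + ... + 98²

Use ∑_{k=1}^{n} k² = n(n+1)(2n+1)/6, then subtract the first 73 terms.
∑_{k=1}^{98} k² = 98×99×197/6 = 318549
∑_{k=1}^{73} k² = 73×74×147/6 = 132349
∑_{k=74}^{98} k² = 318549 - 132349 = 186200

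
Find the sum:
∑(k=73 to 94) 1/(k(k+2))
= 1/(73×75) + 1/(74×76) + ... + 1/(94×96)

Partial fractions: 1/(k(k+2)) = (1/2)[1/k - 1/(k+2)]
Telescoping leaves the first two and last two terms:
= (1/2)[1/73 + 1/74 - 1/95 - 1/96]
= 154429/49266240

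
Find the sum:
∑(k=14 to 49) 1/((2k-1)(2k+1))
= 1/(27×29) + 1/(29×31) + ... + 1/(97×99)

Partial fractions: 1/((2k-1)(2k+1)) = (1/2)[1/(2k-1) - 1/(2k+1)]
The series telescopes:
= (1/2)[1/27 - 1/99]
= 4/297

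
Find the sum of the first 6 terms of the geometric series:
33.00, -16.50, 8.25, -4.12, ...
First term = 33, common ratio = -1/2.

Sₙ = a(1 - rⁿ) / (1 - r)
S_6 = 33(1 - (-1/2)^6) / (1 - (-1/2))
S_6 = 33(1 - (1/64)) / (3/2)
S_6 = 693/32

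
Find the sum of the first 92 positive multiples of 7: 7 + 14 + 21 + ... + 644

Factor out 7: = 7(1 + 2 + ... + 92) = 7 × n(n+1)/2
= 7 × 92×93/2
= 7 × 4278
= 29946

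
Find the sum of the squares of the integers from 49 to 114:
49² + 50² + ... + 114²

Use ∑_{k=1}^{n} k² = n(n+1)(2n+1)/6, then subtract the first 48 terms.
∑_{k=1}^{114} k² = 114×115×229/6 = 500365
∑_{k=1}^{48} k² = 48×49×97/6 = 38024
∑_{k=49}^{114} k² = 500365 - 38024 = 462341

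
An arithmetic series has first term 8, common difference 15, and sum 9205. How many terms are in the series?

Using S = n/2 × [2a + (n-1)d]
9205 = n/2 × [2(8) + (n-1)(15)]
9205 = n/2 × [16 + 15n - 15]
18410 = n × [1 + 15n]
15n² + (1)n - 18410 = 0
Discriminant: Δ = (1)² - 4(15)(-18410) = 1 + 1104600 = 1104601
√Δ = 1051
n = [-(1) + √Δ] / (2·15) = (-1 + 1051) / 30 = 1050 / 30 = 35
(The negative root is discarded since n must be a positive integer.)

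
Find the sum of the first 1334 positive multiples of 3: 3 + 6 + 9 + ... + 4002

Factor out 3: = 3(1 + 2 + ... + 1334) = 3 × n(n+1)/2
= 3 × 1334×1335/2
= 3 × 890445
= 2671335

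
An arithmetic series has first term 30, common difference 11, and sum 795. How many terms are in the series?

Using S = n/2 × [2a + (n-1)d]
795 = n/2 × [2(30) + (n-1)(11)]
795 = n/2 × [60 + 11n - 11]
1590 = n × [49 + 11n]
11n² + (49)n - 1590 = 0
Discriminant: Δ = (49)² - 4(11)(-1590) = 2401 + 69960 = 72361
√Δ = 269
n = [-(49) + √Δ] / (2·11) = (-49 + 269) / 22 = 220 / 22 = 10
(The negative root is discarded since n must be a positive integer.)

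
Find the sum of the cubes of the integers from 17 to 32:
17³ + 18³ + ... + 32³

Use ∑_{k=1}^{n} k³ = [n(n+1)/2]², then subtract the first 16 terms.
∑_{k=1}^{32} k³ = [32×33/2]² = 528² = 278784
∑_{k=1}^{16} k³ = [16×17/2]² = 136² = 18496
∑_{k=17}^{32} k³ = 278784 - 18496 = 260288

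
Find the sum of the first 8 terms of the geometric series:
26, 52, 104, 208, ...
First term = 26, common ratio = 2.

Sₙ = a(1 - rⁿ) / (1 - r)
S_8 = 26(1 - 2^8) / (1 - 2)
S_8 = 26(1 - 256) / (-1)
S_8 = 6630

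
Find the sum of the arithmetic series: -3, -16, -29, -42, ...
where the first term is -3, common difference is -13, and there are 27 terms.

Sₙ = n/2 × (first + last)
Last term = a + (n-1)d = -3 + (27-1)×(-13) = -341
S_27 = 27/2 × (-3 + (-341))
S_27 = 27/2 × (-344) = -4644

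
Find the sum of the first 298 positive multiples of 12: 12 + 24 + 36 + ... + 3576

Factor out 12: = 12(1 + 2 + ... + 298) = 12 × n(n+1)/2
= 12 × 298×299/2
= 12 × 44551
= 534612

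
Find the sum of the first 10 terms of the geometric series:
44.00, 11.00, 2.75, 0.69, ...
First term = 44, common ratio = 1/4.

Sₙ = a(1 - rⁿ) / (1 - r)
S_10 = 44(1 - (1/4)^10) / (1 - (1/4))
S_10 = 44(1 - (1/1048576)) / (3/4)
S_10 = 3844775/65536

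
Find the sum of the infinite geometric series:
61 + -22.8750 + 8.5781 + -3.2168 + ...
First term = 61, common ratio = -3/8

For |r| < 1, S = a / (1 - r)
S = 61 / (1 - (-3/8))
S = 61 / (11/8)
S = 488/11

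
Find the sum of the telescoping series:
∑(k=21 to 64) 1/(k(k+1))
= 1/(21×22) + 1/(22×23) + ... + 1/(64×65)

Partial fractions: 1/(k(k+1)) = 1/k - 1/(k+1)
The series telescopes:
= (1/21 - 1/22) + (1/22 - 1/23) + ... + (1/64 - 1/65)
= 1/21 - 1/65
= 44/1365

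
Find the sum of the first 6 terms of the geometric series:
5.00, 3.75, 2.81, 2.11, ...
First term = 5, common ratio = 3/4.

Sₙ = a(1 - rⁿ) / (1 - r)
S_6 = 5(1 - (3/4)^6) / (1 - (3/4))
S_6 = 5(1 - (729/4096)) / (1/4)
S_6 = 16835/1024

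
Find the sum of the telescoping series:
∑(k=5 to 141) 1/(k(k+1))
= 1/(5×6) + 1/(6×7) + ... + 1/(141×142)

Partial fractions: 1/(k(k+1)) = 1/k - 1/(k+1)
The series telescopes:
= (1/5 - 1/6) + (1/6 - 1/7) + ... + (1/141 - 1/142)
= 1/5 - 1/142
= 137/710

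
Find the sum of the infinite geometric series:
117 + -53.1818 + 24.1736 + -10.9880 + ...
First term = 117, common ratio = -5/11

For |r| < 1, S = a / (1 - r)
S = 117 / (1 - (-5/11))
S = 117 / (16/11)
S = 1287/16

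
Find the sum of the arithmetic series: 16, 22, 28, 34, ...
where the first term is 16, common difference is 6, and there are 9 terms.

Sₙ = n/2 × (first + last)
Last term = a + (n-1)d = 16 + (9-1)×6 = 64
S_9 = 9/2 × (16 + 64)
S_9 = 9/2 × 80 = 360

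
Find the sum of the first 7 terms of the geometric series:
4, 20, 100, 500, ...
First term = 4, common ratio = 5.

Sₙ = a(1 - rⁿ) / (1 - r)
S_7 = 4(1 - 5^7) / (1 - 5)
S_7 = 4(1 - 78125) / (-4)
S_7 = 78124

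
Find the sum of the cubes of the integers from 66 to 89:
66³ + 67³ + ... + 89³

Use ∑_{k=1}^{n} k³ = [n(n+1)/2]², then subtract the first 65 terms.
∑_{k=1}^{89} k³ = [89×90/2]² = 4005² = 16040025
∑_{k=1}^{65} k³ = [65×66/2]² = 2145² = 4601025
∑_{k=66}^{89} k³ = 16040025 - 4601025 = 11439000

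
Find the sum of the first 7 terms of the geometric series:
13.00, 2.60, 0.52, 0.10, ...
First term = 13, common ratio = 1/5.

Sₙ = a(1 - rⁿ) / (1 - r)
S_7 = 13(1 - (1/5)^7) / (1 - (1/5))
S_7 = 13(1 - (1/78125)) / (4/5)
S_7 = 253903/15625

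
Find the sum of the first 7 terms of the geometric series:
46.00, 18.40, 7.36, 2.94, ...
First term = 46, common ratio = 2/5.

Sₙ = a(1 - rⁿ) / (1 - r)
S_7 = 46(1 - (2/5)^7) / (1 - (2/5))
S_7 = 46(1 - (128/78125)) / (3/5)
S_7 = 1195954/15625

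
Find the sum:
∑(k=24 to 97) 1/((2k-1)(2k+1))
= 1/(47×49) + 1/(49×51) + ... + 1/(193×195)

Partial fractions: 1/((2k-1)(2k+1)) = (1/2)[1/(2k-1) - 1/(2k+1)]
The series telescopes:
= (1/2)[1/47 - 1/195]
= 74/9165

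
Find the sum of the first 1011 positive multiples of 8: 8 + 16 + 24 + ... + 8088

Factor out 8: = 8(1 + 2 + ... + 1011) = 8 × n(n+1)/2
= 8 × 1011×1012/2
= 8 × 511566
= 4092528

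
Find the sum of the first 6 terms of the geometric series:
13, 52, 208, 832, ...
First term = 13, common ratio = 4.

Sₙ = a(1 - rⁿ) / (1 - r)
S_6 = 13(1 - 4^6) / (1 - 4)
S_6 = 13(1 - 4096) / (-3)
S_6 = 17745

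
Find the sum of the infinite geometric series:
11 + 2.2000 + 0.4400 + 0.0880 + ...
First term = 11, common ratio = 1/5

For |r| < 1, S = a / (1 - r)
S = 11 / (1 - (1/5))
S = 11 / (4/5)
S = 55/4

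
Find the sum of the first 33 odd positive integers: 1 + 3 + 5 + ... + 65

Sum of first n odd numbers = n²
= 33²
= 1089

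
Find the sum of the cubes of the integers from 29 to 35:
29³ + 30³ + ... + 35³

Use ∑_{k=1}^{n} k³ = [n(n+1)/2]², then subtract the first 28 terms.
∑_{k=1}^{35} k³ = [35×36/2]² = 630² = 396900
∑_{k=1}^{28} k³ = [28×29/2]² = 406² = 164836
∑_{k=29}^{35} k³ = 396900 - 164836 = 232064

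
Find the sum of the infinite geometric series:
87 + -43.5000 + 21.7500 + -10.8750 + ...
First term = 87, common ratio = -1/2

For |r| < 1, S = a / (1 - r)
S = 87 / (1 - (-1/2))
S = 87 / (3/2)
S = 58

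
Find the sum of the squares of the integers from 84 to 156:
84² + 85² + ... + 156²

Use ∑_{k=1}^{n} k² = n(n+1)(2n+1)/6, then subtract the first 83 terms.
∑_{k=1}^{156} k² = 156×157×313/6 = 1277666
∑_{k=1}^{83} k² = 83×84×167/6 = 194054
∑_{k=84}^{156} k² = 1277666 - 194054 = 1083612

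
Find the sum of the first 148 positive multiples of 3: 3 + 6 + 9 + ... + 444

Factor out 3: = 3(1 + 2 + ... + 148) = 3 × n(n+1)/2
= 3 × 148×149/2
= 3 × 11026
= 33078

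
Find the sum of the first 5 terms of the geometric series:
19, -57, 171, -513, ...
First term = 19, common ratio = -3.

Sₙ = a(1 - rⁿ) / (1 - r)
S_5 = 19(1 - (-3)^5) / (1 - (-3))
S_5 = 19(1 - (-243)) / (4)
S_5 = 1159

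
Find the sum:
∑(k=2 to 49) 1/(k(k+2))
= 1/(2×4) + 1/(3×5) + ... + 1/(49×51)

Partial fractions: 1/(k(k+2)) = (1/2)[1/k - 1/(k+2)]
Telescoping leaves the first two and last two terms:
= (1/2)[1/2 + 1/3 - 1/50 - 1/51]
= 506/1275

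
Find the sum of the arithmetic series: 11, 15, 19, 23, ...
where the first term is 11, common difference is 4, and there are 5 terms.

Sₙ = n/2 × (first + last)
Last term = a + (n-1)d = 11 + (5-1)×4 = 27
S_5 = 5/2 × (11 + 27)
S_5 = 5/2 × 38 = 95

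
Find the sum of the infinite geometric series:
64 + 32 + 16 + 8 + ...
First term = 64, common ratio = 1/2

For |r| < 1, S = a / (1 - r)
S = 64 / (1 - (1/2))
S = 64 / (1/2)
S = 128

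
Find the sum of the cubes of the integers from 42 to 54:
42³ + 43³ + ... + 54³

Use ∑_{k=1}^{n} k³ = [n(n+1)/2]², then subtract the first 41 terms.
∑_{k=1}^{54} k³ = [54×55/2]² = 1485² = 2205225
∑_{k=1}^{41} k³ = [41×42/2]² = 861² = 741321
∑_{k=42}^{54} k³ = 2205225 - 741321 = 1463904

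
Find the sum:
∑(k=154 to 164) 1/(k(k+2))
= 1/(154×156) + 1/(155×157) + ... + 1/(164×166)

Partial fractions: 1/(k(k+2)) = (1/2)[1/k - 1/(k+2)]
Telescoping leaves the first two and last two terms:
= (1/2)[1/154 + 1/155 - 1/165 - 1/166]
= 2557/5943630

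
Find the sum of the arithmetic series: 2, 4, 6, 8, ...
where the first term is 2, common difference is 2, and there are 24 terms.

Sₙ = n/2 × (first + last)
Last term = a + (n-1)d = 2 + (24-1)×2 = 48
S_24 = 24/2 × (2 + 48)
S_24 = 24/2 × 50 = 600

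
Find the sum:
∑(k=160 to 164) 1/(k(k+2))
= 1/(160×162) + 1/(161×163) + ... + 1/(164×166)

Partial fractions: 1/(k(k+2)) = (1/2)[1/k - 1/(k+2)]
Telescoping leaves the first two and last two terms:
= (1/2)[1/160 + 1/161 - 1/165 - 1/166]
= 26563/141113280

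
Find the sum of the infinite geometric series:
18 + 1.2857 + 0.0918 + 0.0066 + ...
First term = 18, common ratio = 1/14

For |r| < 1, S = a / (1 - r)
S = 18 / (1 - (1/14))
S = 18 / (13/14)
S = 252/13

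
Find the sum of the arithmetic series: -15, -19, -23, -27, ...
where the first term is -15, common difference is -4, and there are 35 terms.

Sₙ = n/2 × (first + last)
Last term = a + (n-1)d = -15 + (35-1)×(-4) = -151
S_35 = 35/2 × (-15 + (-151))
S_35 = 35/2 × (-166) = -2905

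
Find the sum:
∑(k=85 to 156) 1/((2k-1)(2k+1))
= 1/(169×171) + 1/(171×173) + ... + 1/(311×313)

Partial fractions: 1/((2k-1)(2k+1)) = (1/2)[1/(2k-1) - 1/(2k+1)]
The series telescopes:
= (1/2)[1/169 - 1/313]
= 72/52897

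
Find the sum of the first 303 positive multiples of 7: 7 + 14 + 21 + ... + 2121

Factor out 7: = 7(1 + 2 + ... + 303) = 7 × n(n+1)/2
= 7 × 303×304/2
= 7 × 46056
= 322392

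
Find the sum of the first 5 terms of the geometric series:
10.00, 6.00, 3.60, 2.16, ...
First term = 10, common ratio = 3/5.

Sₙ = a(1 - rⁿ) / (1 - r)
S_5 = 10(1 - (3/5)^5) / (1 - (3/5))
S_5 = 10(1 - (243/3125)) / (2/5)
S_5 = 2882/125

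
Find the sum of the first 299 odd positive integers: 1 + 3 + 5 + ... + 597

Sum of first n odd numbers = n²
= 299²
= 89401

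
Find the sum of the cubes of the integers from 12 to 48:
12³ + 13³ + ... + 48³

Use ∑_{k=1}^{n} k³ = [n(n+1)/2]², then subtract the first 11 terms.
∑_{k=1}^{48} k³ = [48×49/2]² = 1176² = 1382976
∑_{k=1}^{11} k³ = [11×12/2]² = 66² = 4356
∑_{k=12}^{48} k³ = 1382976 - 4356 = 1378620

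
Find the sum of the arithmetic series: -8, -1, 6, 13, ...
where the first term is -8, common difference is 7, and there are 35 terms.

Sₙ = n/2 × (first + last)
Last term = a + (n-1)d = -8 + (35-1)×7 = 230
S_35 = 35/2 × (-8 + 230)
S_35 = 35/2 × 222 = 3885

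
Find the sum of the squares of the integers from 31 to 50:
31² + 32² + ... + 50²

Use ∑_{k=1}^{n} k² = n(n+1)(2n+1)/6, then subtract the first 30 terms.
∑_{k=1}^{50} k² = 50×51×101/6 = 42925
∑_{k=1}^{30} k² = 30×31×61/6 = 9455
∑_{k=31}^{50} k² = 42925 - 9455 = 33470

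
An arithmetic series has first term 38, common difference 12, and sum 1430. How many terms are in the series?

Using S = n/2 × [2a + (n-1)d]
1430 = n/2 × [2(38) + (n-1)(12)]
1430 = n/2 × [76 + 12n - 12]
2860 = n × [64 + 12n]
12n² + (64)n - 2860 = 0
Discriminant: Δ = (64)² - 4(12)(-2860) = 4096 + 137280 = 141376
√Δ = 376
n = [-(64) + √Δ] / (2·12) = (-64 + 376) / 24 = 312 / 24 = 13
(The negative root is discarded since n must be a positive integer.)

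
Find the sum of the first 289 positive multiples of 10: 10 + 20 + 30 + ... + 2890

Factor out 10: = 10(1 + 2 + ... + 289) = 10 × n(n+1)/2
= 10 × 289×290/2
= 10 × 41905
= 419050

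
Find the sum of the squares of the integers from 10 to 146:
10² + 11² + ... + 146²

Use ∑_{k=1}^{n} k² = n(n+1)(2n+1)/6, then subtract the first 9 terms.
∑_{k=1}^{146} k² = 146×147×293/6 = 1048061
∑_{k=1}^{9} k² = 9×10×19/6 = 285
∑_{k=10}^{146} k² = 1048061 - 285 = 1047776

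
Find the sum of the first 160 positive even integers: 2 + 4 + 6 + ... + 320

Sum of first n even numbers = n(n+1)
= 160×161
= 25760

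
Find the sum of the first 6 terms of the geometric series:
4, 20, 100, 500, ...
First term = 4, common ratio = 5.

Sₙ = a(1 - rⁿ) / (1 - r)
S_6 = 4(1 - 5^6) / (1 - 5)
S_6 = 4(1 - 15625) / (-4)
S_6 = 15624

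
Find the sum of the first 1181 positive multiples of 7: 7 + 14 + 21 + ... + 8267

Factor out 7: = 7(1 + 2 + ... + 1181) = 7 × n(n+1)/2
= 7 × 1181×1182/2
= 7 × 697971
= 4885797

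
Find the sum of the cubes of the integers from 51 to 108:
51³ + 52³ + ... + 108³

Use ∑_{k=1}^{n} k³ = [n(n+1)/2]², then subtract the first 50 terms.
∑_{k=1}^{108} k³ = [108×109/2]² = 5886² = 34644996
∑_{k=1}^{50} k³ = [50×51/2]² = 1275² = 1625625
∑_{k=51}^{108} k³ = 34644996 - 1625625 = 33019371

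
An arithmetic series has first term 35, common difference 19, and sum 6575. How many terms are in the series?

Using S = n/2 × [2a + (n-1)d]
6575 = n/2 × [2(35) + (n-1)(19)]
6575 = n/2 × [70 + 19n - 19]
13150 = n × [51 + 19n]
19n² + (51)n - 13150 = 0
Discriminant: Δ = (51)² - 4(19)(-13150) = 2601 + 999400 = 1002001
√Δ = 1001
n = [-(51) + √Δ] / (2·19) = (-51 + 1001) / 38 = 950 / 38 = 25
(The negative root is discarded since n must be a positive integer.)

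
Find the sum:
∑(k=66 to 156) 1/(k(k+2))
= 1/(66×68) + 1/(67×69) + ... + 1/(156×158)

Partial fractions: 1/(k(k+2)) = (1/2)[1/k - 1/(k+2)]
Telescoping leaves the first two and last two terms:
= (1/2)[1/66 + 1/67 - 1/157 - 1/158]
= 476567/54846066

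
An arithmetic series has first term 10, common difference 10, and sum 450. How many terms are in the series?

Using S = n/2 × [2a + (n-1)d]
450 = n/2 × [2(10) + (n-1)(10)]
450 = n/2 × [20 + 10n - 10]
900 = n × [10 + 10n]
10n² + (10)n - 900 = 0
Discriminant: Δ = (10)² - 4(10)(-900) = 100 + 36000 = 36100
√Δ = 190
n = [-(10) + √Δ] / (2·10) = (-10 + 190) / 20 = 180 / 20 = 9
(The negative root is discarded since n must be a positive integer.)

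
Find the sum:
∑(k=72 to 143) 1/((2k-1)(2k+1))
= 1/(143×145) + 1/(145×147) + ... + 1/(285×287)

Partial fractions: 1/((2k-1)(2k+1)) = (1/2)[1/(2k-1) - 1/(2k+1)]
The series telescopes:
= (1/2)[1/143 - 1/287]
= 72/41041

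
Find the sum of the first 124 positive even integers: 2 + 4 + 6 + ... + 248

Sum of first n even numbers = n(n+1)
= 124×125
= 15500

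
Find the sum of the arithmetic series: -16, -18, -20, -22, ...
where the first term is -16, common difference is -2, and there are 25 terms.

Sₙ = n/2 × (first + last)
Last term = a + (n-1)d = -16 + (25-1)×(-2) = -64
S_25 = 25/2 × (-16 + (-64))
S_25 = 25/2 × (-80) = -1000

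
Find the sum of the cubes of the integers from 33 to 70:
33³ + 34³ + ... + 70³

Use ∑_{k=1}^{n} k³ = [n(n+1)/2]², then subtract the first 32 terms.
∑_{k=1}^{70} k³ = [70×71/2]² = 2485² = 6175225
∑_{k=1}^{32} k³ = [32×33/2]² = 528² = 278784
∑_{k=33}^{70} k³ = 6175225 - 278784 = 5896441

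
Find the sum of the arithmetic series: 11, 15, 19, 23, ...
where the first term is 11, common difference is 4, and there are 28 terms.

Sₙ = n/2 × (first + last)
Last term = a + (n-1)d = 11 + (28-1)×4 = 119
S_28 = 28/2 × (11 + 119)
S_28 = 28/2 × 130 = 1820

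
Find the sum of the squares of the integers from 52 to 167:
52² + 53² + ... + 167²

Use ∑_{k=1}^{n} k² = n(n+1)(2n+1)/6, then subtract the first 51 terms.
∑_{k=1}^{167} k² = 167×168×335/6 = 1566460
∑_{k=1}^{51} k² = 51×52×103/6 = 45526
∑_{k=52}^{167} k² = 1566460 - 45526 = 1520934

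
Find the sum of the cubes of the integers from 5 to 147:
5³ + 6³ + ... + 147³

Use ∑_{k=1}^{n} k³ = [n(n+1)/2]², then subtract the first 4 terms.
∑_{k=1}^{147} k³ = [147×148/2]² = 10878² = 118330884
∑_{k=1}^{4} k³ = [4×5/2]² = 10² = 100
∑_{k=5}^{147} k³ = 118330884 - 100 = 118330784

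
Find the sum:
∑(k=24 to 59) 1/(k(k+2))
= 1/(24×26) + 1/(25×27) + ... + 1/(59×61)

Partial fractions: 1/(k(k+2)) = (1/2)[1/k - 1/(k+2)]
Telescoping leaves the first two and last two terms:
= (1/2)[1/24 + 1/25 - 1/60 - 1/61]
= 593/24400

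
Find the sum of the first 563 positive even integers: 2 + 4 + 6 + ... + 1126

Sum of first n even numbers = n(n+1)
= 563×564
= 317532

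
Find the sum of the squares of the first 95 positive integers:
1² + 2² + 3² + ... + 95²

Formula: ∑k² = n(n+1)(2n+1)/6
= 95×96×191/6
= 1741920/6
= 290320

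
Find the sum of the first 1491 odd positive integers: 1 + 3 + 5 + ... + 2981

Sum of first n odd numbers = n²
= 1491²
= 2223081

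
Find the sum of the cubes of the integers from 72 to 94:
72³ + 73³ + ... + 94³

Use ∑_{k=1}^{n} k³ = [n(n+1)/2]², then subtract the first 71 terms.
∑_{k=1}^{94} k³ = [94×95/2]² = 4465² = 19936225
∑_{k=1}^{71} k³ = [71×72/2]² = 2556² = 6533136
∑_{k=72}^{94} k³ = 19936225 - 6533136 = 13403089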